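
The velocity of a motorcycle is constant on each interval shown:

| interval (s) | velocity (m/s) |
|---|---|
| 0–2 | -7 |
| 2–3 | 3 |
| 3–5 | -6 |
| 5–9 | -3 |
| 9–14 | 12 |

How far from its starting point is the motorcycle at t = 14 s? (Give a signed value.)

Displacement is the signed area under the v-t curve.
0–2 s: -7 × 2 = -14 m
2–3 s: 3 × 1 = 3 m
3–5 s: -6 × 2 = -12 m
5–9 s: -3 × 4 = -12 m
9–14 s: 12 × 5 = 60 m
Net displacement = 25 m

25 m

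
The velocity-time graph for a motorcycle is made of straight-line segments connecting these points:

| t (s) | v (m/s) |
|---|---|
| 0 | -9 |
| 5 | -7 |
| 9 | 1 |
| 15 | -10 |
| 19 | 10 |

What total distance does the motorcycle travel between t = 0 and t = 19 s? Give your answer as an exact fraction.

2201/22 m

Total distance travelled is ∫|v| dt — sum the magnitudes of each area piece.
0–5 s: |½(-9 + -7)(5)| = 40 m
5–9 s: v = 0 at t = 8.5 s; triangle areas 12.25 + 0.25 = 12.5 m
9–15 s: v = 0 at t = 105/11 s; triangle areas 3/11 + 300/11 = 303/11 m
15–19 s: v = 0 at t = 17 s; triangle areas 10 + 10 = 20 m
Total distance = 2201/22 m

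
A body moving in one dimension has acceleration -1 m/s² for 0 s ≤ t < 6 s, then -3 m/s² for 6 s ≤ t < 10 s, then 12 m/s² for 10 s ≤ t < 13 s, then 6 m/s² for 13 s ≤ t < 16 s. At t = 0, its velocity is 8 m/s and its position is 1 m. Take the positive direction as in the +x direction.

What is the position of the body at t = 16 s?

144 m

On each constant-a segment, Δv = aΔt and Δx = v₀Δt + ½aΔt²; chain segment to segment.
0–6 s: v starts 8 m/s; Δx = 8·6 + ½·-1·6² = 30 m; v ends 2 m/s.
6–10 s: v starts 2 m/s; Δx = 2·4 + ½·-3·4² = -16 m; v ends -10 m/s.
10–13 s: v starts -10 m/s; Δx = -10·3 + ½·12·3² = 24 m; v ends 26 m/s.
13–16 s: v starts 26 m/s; Δx = 26·3 + ½·6·3² = 105 m; v ends 44 m/s.
x(16) = 1 + Σ Δx = 144 m.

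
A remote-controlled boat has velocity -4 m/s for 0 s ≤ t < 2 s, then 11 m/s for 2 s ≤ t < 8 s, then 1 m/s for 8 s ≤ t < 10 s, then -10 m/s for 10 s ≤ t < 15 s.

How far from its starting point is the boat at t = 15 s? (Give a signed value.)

10 m

Displacement is the signed area under the v-t curve.
0–2 s: -4 × 2 = -8 m
2–8 s: 11 × 6 = 66 m
8–10 s: 1 × 2 = 2 m
10–15 s: -10 × 5 = -50 m
Net displacement = 10 m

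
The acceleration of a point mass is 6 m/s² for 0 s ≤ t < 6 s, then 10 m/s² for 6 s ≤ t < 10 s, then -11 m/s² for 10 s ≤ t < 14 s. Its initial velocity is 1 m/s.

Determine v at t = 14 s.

33 m/s

Δv equals the area under the a-t graph; then v = v₀ + Δv.
0–6 s: 6 × 6 = 36 m/s
6–10 s: 10 × 4 = 40 m/s
10–14 s: -11 × 4 = -44 m/s
Δv = 32 m/s, so v(14) = 1 + (32) = 33 m/s.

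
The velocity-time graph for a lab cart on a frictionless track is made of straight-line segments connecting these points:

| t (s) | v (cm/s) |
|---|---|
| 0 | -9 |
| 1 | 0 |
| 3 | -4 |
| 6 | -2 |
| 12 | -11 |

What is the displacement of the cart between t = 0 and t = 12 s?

-56.5 cm

Net displacement equals the area under the velocity-time graph (areas below the axis count negative).
0–1 s: ½(-9 + 0)(1) = -4.5 cm
1–3 s: ½(0 + -4)(2) = -4 cm
3–6 s: ½(-4 + -2)(3) = -9 cm
6–12 s: ½(-2 + -11)(6) = -39 cm
Net displacement = -56.5 cm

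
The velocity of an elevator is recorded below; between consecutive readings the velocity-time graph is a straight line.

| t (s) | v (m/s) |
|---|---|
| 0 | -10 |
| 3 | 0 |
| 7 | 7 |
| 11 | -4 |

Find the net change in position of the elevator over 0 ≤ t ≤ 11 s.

5 m

Net displacement equals the area under the velocity-time graph (areas below the axis count negative).
0–3 s: ½(-10 + 0)(3) = -15 m
3–7 s: ½(0 + 7)(4) = 14 m
7–11 s: ½(7 + -4)(4) = 6 m
Net displacement = 5 m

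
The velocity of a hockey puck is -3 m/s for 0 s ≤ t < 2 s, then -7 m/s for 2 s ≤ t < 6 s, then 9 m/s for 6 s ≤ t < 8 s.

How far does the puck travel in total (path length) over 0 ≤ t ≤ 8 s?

52 m

Total distance travelled is ∫|v| dt — sum the magnitudes of each area piece.
0–2 s: |-3| × 2 = 6 m
2–6 s: |-7| × 4 = 28 m
6–8 s: |9| × 2 = 18 m
Total distance = 52 m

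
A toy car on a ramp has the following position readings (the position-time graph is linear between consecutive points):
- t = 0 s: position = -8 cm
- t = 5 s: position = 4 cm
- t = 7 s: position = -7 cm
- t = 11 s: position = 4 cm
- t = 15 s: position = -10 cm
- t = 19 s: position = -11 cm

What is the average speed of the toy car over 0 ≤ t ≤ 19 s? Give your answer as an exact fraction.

Average speed = (total path length)/(elapsed time); on a piecewise-linear x-t graph the path length is Σ|Δx|.
0–5 s: |Δx| = |4 − -8| = 12 cm
5–7 s: |Δx| = |-7 − 4| = 11 cm
7–11 s: |Δx| = |4 − -7| = 11 cm
11–15 s: |Δx| = |-10 − 4| = 14 cm
15–19 s: |Δx| = |-11 − -10| = 1 cm
Total path = 49 cm; average speed = 49/19 = 49/19 cm/s.

49/19 cm/s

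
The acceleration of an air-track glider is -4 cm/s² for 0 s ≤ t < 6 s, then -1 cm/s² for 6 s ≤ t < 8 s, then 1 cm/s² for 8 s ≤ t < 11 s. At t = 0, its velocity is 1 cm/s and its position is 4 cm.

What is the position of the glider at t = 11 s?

On each constant-a segment, Δv = aΔt and Δx = v₀Δt + ½aΔt²; chain segment to segment.
0–6 s: v starts 1 cm/s; Δx = 1·6 + ½·-4·6² = -66 cm; v ends -23 cm/s.
6–8 s: v starts -23 cm/s; Δx = -23·2 + ½·-1·2² = -48 cm; v ends -25 cm/s.
8–11 s: v starts -25 cm/s; Δx = -25·3 + ½·1·3² = -70.5 cm; v ends -22 cm/s.
x(11) = 4 + Σ Δx = -180.5 cm.

-180.5 cm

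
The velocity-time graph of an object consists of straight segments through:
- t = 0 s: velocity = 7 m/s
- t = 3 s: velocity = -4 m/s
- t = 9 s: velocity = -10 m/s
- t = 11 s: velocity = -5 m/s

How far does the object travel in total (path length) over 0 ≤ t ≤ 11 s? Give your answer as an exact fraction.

Distance (not displacement) is the total path length: add the absolute areas under v-t.
0–3 s: v = 0 at t = 21/11 s; triangle areas 147/22 + 24/11 = 195/22 m
3–9 s: |½(-4 + -10)(6)| = 42 m
9–11 s: |½(-10 + -5)(2)| = 15 m
Total distance = 1449/22 m

1449/22 m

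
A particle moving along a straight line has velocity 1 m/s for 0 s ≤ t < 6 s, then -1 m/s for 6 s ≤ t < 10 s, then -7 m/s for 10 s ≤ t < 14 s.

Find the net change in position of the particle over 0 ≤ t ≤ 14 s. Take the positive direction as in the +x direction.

-26 m

Net displacement equals the area under the velocity-time graph (areas below the axis count negative).
0–6 s: 1 × 6 = 6 m
6–10 s: -1 × 4 = -4 m
10–14 s: -7 × 4 = -28 m
Net displacement = -26 m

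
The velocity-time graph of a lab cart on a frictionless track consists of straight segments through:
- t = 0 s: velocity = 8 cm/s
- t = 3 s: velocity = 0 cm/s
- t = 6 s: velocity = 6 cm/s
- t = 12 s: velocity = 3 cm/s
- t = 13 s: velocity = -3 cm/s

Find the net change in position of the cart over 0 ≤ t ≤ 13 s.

Displacement is the signed area under the v-t curve.
0–3 s: ½(8 + 0)(3) = 12 cm
3–6 s: ½(0 + 6)(3) = 9 cm
6–12 s: ½(6 + 3)(6) = 27 cm
12–13 s: ½(3 + -3)(1) = 0 cm
Net displacement = 48 cm

48 cm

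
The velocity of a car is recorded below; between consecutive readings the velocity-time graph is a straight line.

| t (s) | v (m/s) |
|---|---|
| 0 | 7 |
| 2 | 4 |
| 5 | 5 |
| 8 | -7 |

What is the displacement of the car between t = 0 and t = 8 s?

Net displacement equals the area under the velocity-time graph (areas below the axis count negative).
0–2 s: ½(7 + 4)(2) = 11 m
2–5 s: ½(4 + 5)(3) = 13.5 m
5–8 s: ½(5 + -7)(3) = -3 m
Net displacement = 21.5 m

21.5 m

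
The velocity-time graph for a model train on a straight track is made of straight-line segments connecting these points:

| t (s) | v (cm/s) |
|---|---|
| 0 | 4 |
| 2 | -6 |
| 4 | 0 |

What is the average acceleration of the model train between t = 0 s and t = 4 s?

Average acceleration = Δv/Δt = (0 − 4)/(4 − 0) = -1 cm/s².

-1 cm/s²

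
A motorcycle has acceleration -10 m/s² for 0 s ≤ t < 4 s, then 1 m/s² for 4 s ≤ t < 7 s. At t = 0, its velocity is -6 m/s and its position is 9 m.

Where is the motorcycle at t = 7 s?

-228.5 m

On each constant-a segment, Δv = aΔt and Δx = v₀Δt + ½aΔt²; chain segment to segment.
0–4 s: v starts -6 m/s; Δx = -6·4 + ½·-10·4² = -104 m; v ends -46 m/s.
4–7 s: v starts -46 m/s; Δx = -46·3 + ½·1·3² = -133.5 m; v ends -43 m/s.
x(7) = 9 + Σ Δx = -228.5 m.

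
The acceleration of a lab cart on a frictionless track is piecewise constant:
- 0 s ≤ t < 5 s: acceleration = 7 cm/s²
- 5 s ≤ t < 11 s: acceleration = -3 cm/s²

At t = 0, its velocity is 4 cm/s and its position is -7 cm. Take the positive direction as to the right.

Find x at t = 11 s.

280.5 cm

On each constant-a segment, Δv = aΔt and Δx = v₀Δt + ½aΔt²; chain segment to segment.
0–5 s: v starts 4 cm/s; Δx = 4·5 + ½·7·5² = 107.5 cm; v ends 39 cm/s.
5–11 s: v starts 39 cm/s; Δx = 39·6 + ½·-3·6² = 180 cm; v ends 21 cm/s.
x(11) = -7 + Σ Δx = 280.5 cm.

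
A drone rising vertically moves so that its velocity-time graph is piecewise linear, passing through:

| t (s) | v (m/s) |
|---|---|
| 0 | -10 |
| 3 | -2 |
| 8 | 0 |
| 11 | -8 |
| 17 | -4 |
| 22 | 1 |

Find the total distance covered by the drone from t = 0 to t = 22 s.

Distance (not displacement) is the total path length: add the absolute areas under v-t.
0–3 s: |½(-10 + -2)(3)| = 18 m
3–8 s: |½(-2 + 0)(5)| = 5 m
8–11 s: |½(0 + -8)(3)| = 12 m
11–17 s: |½(-8 + -4)(6)| = 36 m
17–22 s: v = 0 at t = 21 s; triangle areas 8 + 0.5 = 8.5 m
Total distance = 79.5 m

79.5 m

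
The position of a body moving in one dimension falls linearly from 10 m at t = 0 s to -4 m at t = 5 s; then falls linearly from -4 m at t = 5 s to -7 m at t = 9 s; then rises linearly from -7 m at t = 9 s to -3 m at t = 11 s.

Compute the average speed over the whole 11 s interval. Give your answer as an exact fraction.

21/11 m/s

Average speed = (total path length)/(elapsed time); on a piecewise-linear x-t graph the path length is Σ|Δx|.
0–5 s: |Δx| = |-4 − 10| = 14 m
5–9 s: |Δx| = |-7 − -4| = 3 m
9–11 s: |Δx| = |-3 − -7| = 4 m
Total path = 21 m; average speed = 21/11 = 21/11 m/s.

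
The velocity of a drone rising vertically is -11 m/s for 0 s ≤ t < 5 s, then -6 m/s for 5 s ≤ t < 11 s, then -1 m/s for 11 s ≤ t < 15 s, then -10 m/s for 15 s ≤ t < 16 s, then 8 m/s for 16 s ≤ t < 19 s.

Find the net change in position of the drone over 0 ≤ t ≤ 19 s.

-81 m

Displacement is the signed area under the v-t curve.
0–5 s: -11 × 5 = -55 m
5–11 s: -6 × 6 = -36 m
11–15 s: -1 × 4 = -4 m
15–16 s: -10 × 1 = -10 m
16–19 s: 8 × 3 = 24 m
Net displacement = -81 m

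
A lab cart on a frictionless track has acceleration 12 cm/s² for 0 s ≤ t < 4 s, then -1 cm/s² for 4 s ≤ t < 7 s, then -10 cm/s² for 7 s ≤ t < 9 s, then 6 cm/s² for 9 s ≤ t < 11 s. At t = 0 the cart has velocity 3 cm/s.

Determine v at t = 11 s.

Δv equals the area under the a-t graph; then v = v₀ + Δv.
0–4 s: 12 × 4 = 48 cm/s
4–7 s: -1 × 3 = -3 cm/s
7–9 s: -10 × 2 = -20 cm/s
9–11 s: 6 × 2 = 12 cm/s
Δv = 37 cm/s, so v(11) = 3 + (37) = 40 cm/s.

40 cm/s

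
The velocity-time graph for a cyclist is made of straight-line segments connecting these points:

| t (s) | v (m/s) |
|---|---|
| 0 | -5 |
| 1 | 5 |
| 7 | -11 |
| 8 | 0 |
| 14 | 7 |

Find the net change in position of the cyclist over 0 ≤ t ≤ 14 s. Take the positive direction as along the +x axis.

Net displacement equals the area under the velocity-time graph (areas below the axis count negative).
0–1 s: ½(-5 + 5)(1) = 0 m
1–7 s: ½(5 + -11)(6) = -18 m
7–8 s: ½(-11 + 0)(1) = -5.5 m
8–14 s: ½(0 + 7)(6) = 21 m
Net displacement = -2.5 m

-2.5 m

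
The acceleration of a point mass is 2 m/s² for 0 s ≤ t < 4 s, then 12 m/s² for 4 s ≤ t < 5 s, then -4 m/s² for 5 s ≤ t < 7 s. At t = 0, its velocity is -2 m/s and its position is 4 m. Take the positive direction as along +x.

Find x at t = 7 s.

52 m

On each constant-a segment, Δv = aΔt and Δx = v₀Δt + ½aΔt²; chain segment to segment.
0–4 s: v starts -2 m/s; Δx = -2·4 + ½·2·4² = 8 m; v ends 6 m/s.
4–5 s: v starts 6 m/s; Δx = 6·1 + ½·12·1² = 12 m; v ends 18 m/s.
5–7 s: v starts 18 m/s; Δx = 18·2 + ½·-4·2² = 28 m; v ends 10 m/s.
x(7) = 4 + Σ Δx = 52 m.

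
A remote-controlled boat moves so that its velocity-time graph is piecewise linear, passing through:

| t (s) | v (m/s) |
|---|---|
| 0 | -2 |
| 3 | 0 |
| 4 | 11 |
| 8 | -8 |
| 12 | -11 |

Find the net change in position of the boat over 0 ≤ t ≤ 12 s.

-29.5 m

Net displacement equals the area under the velocity-time graph (areas below the axis count negative).
0–3 s: ½(-2 + 0)(3) = -3 m
3–4 s: ½(0 + 11)(1) = 5.5 m
4–8 s: ½(11 + -8)(4) = 6 m
8–12 s: ½(-8 + -11)(4) = -38 m
Net displacement = -29.5 m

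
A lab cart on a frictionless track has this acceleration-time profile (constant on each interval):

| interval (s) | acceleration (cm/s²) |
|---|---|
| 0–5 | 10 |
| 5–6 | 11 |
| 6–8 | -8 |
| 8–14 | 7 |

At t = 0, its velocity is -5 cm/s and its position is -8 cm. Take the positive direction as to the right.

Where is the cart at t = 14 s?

604.5 cm

On each constant-a segment, Δv = aΔt and Δx = v₀Δt + ½aΔt²; chain segment to segment.
0–5 s: v starts -5 cm/s; Δx = -5·5 + ½·10·5² = 100 cm; v ends 45 cm/s.
5–6 s: v starts 45 cm/s; Δx = 45·1 + ½·11·1² = 50.5 cm; v ends 56 cm/s.
6–8 s: v starts 56 cm/s; Δx = 56·2 + ½·-8·2² = 96 cm; v ends 40 cm/s.
8–14 s: v starts 40 cm/s; Δx = 40·6 + ½·7·6² = 366 cm; v ends 82 cm/s.
x(14) = -8 + Σ Δx = 604.5 cm.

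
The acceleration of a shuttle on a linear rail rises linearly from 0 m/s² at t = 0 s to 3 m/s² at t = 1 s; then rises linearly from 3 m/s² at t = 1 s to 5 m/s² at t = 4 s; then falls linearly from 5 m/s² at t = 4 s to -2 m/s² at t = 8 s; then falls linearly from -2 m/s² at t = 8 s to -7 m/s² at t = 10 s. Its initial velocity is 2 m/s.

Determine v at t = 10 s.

Δv equals the area under the a-t graph; then v = v₀ + Δv.
0–1 s: ½(0 + 3)(1) = 1.5 m/s
1–4 s: ½(3 + 5)(3) = 12 m/s
4–8 s: ½(5 + -2)(4) = 6 m/s
8–10 s: ½(-2 + -7)(2) = -9 m/s
Δv = 10.5 m/s, so v(10) = 2 + (10.5) = 12.5 m/s.

12.5 m/s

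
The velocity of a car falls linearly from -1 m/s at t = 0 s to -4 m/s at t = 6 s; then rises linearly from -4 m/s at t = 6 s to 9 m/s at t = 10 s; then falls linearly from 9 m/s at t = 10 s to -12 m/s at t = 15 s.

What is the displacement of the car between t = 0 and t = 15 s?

-12.5 m

Net displacement equals the area under the velocity-time graph (areas below the axis count negative).
0–6 s: ½(-1 + -4)(6) = -15 m
6–10 s: ½(-4 + 9)(4) = 10 m
10–15 s: ½(9 + -12)(5) = -7.5 m
Net displacement = -12.5 m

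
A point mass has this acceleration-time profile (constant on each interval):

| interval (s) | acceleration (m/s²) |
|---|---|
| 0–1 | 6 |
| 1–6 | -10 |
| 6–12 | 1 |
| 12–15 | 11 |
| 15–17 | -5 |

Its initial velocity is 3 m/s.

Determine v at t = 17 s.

Δv equals the area under the a-t graph; then v = v₀ + Δv.
0–1 s: 6 × 1 = 6 m/s
1–6 s: -10 × 5 = -50 m/s
6–12 s: 1 × 6 = 6 m/s
12–15 s: 11 × 3 = 33 m/s
15–17 s: -5 × 2 = -10 m/s
Δv = -15 m/s, so v(17) = 3 + (-15) = -12 m/s.

-12 m/s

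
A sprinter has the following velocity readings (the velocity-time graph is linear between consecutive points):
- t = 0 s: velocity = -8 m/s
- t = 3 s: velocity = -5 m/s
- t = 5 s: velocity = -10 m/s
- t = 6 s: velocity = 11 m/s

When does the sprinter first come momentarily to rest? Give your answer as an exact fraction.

v changes sign on 5–6 s (from -10 to 11); the graph is linear there, so v = 0 at t = 5 + (10)·(6 − 5)/(11 − -10) = 115/21 s.

t = 115/21 s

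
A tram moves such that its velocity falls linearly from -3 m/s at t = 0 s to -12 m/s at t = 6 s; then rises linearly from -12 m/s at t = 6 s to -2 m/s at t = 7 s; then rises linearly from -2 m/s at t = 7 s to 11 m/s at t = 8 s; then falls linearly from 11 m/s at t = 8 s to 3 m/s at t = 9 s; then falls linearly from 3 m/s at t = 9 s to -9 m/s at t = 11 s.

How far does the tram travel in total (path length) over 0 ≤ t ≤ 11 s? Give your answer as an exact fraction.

Distance (not displacement) is the total path length: add the absolute areas under v-t.
0–6 s: |½(-3 + -12)(6)| = 45 m
6–7 s: |½(-12 + -2)(1)| = 7 m
7–8 s: v = 0 at t = 93/13 s; triangle areas 2/13 + 121/26 = 125/26 m
8–9 s: |½(11 + 3)(1)| = 7 m
9–11 s: v = 0 at t = 9.5 s; triangle areas 0.75 + 6.75 = 7.5 m
Total distance = 927/13 m

927/13 m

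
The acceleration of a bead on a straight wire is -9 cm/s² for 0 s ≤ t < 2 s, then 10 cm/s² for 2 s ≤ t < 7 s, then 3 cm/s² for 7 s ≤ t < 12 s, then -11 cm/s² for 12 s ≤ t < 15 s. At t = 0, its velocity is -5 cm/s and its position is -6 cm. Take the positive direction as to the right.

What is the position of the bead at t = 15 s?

225 cm

On each constant-a segment, Δv = aΔt and Δx = v₀Δt + ½aΔt²; chain segment to segment.
0–2 s: v starts -5 cm/s; Δx = -5·2 + ½·-9·2² = -28 cm; v ends -23 cm/s.
2–7 s: v starts -23 cm/s; Δx = -23·5 + ½·10·5² = 10 cm; v ends 27 cm/s.
7–12 s: v starts 27 cm/s; Δx = 27·5 + ½·3·5² = 172.5 cm; v ends 42 cm/s.
12–15 s: v starts 42 cm/s; Δx = 42·3 + ½·-11·3² = 76.5 cm; v ends 9 cm/s.
x(15) = -6 + Σ Δx = 225 cm.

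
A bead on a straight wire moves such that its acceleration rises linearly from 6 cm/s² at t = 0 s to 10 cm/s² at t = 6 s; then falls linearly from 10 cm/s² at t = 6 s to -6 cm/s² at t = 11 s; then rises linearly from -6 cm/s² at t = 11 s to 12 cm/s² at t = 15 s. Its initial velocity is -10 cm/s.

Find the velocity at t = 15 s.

60 cm/s

Δv equals the area under the a-t graph; then v = v₀ + Δv.
0–6 s: ½(6 + 10)(6) = 48 cm/s
6–11 s: ½(10 + -6)(5) = 10 cm/s
11–15 s: ½(-6 + 12)(4) = 12 cm/s
Δv = 70 cm/s, so v(15) = -10 + (70) = 60 cm/s.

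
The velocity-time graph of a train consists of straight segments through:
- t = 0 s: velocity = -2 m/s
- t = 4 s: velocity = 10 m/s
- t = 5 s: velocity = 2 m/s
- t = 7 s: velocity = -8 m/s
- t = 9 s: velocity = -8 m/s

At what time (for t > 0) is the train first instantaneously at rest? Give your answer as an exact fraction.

v changes sign on 0–4 s (from -2 to 10); the graph is linear there, so v = 0 at t = 0 + (2)·(4 − 0)/(10 − -2) = 2/3 s.

t = 2/3 s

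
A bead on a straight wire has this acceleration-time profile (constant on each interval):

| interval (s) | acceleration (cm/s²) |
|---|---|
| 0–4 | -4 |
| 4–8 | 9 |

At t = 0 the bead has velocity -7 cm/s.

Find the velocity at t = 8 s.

13 cm/s

Δv equals the area under the a-t graph; then v = v₀ + Δv.
0–4 s: -4 × 4 = -16 cm/s
4–8 s: 9 × 4 = 36 cm/s
Δv = 20 cm/s, so v(8) = -7 + (20) = 13 cm/s.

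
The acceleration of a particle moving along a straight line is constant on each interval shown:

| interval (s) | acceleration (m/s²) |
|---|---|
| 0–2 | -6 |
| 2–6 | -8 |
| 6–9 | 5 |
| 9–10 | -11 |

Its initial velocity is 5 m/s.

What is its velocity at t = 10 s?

Δv equals the area under the a-t graph; then v = v₀ + Δv.
0–2 s: -6 × 2 = -12 m/s
2–6 s: -8 × 4 = -32 m/s
6–9 s: 5 × 3 = 15 m/s
9–10 s: -11 × 1 = -11 m/s
Δv = -40 m/s, so v(10) = 5 + (-40) = -35 m/s.

-35 m/s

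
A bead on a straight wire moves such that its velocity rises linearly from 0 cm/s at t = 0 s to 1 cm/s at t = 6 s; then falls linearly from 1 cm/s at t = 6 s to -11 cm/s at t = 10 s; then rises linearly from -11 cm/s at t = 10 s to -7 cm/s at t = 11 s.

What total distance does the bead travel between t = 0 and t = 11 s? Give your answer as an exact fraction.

Total distance travelled is ∫|v| dt — sum the magnitudes of each area piece.
0–6 s: |½(0 + 1)(6)| = 3 cm
6–10 s: v = 0 at t = 19/3 s; triangle areas 1/6 + 121/6 = 61/3 cm
10–11 s: |½(-11 + -7)(1)| = 9 cm
Total distance = 97/3 cm

97/3 cm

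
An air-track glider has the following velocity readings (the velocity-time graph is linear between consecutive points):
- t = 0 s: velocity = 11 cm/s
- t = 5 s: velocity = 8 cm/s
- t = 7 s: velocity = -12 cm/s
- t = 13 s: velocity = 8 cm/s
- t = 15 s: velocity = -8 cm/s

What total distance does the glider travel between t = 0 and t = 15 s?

Distance (not displacement) is the total path length: add the absolute areas under v-t.
0–5 s: |½(11 + 8)(5)| = 47.5 cm
5–7 s: v = 0 at t = 5.8 s; triangle areas 3.2 + 7.2 = 10.4 cm
7–13 s: v = 0 at t = 10.6 s; triangle areas 21.6 + 9.6 = 31.2 cm
13–15 s: v = 0 at t = 14 s; triangle areas 4 + 4 = 8 cm
Total distance = 97.1 cm

97.1 cm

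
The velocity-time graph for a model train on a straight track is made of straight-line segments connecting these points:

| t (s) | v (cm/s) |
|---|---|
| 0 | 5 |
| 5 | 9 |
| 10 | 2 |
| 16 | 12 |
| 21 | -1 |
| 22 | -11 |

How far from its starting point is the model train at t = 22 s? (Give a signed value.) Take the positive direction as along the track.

126 cm

Displacement is the signed area under the v-t curve.
0–5 s: ½(5 + 9)(5) = 35 cm
5–10 s: ½(9 + 2)(5) = 27.5 cm
10–16 s: ½(2 + 12)(6) = 42 cm
16–21 s: ½(12 + -1)(5) = 27.5 cm
21–22 s: ½(-1 + -11)(1) = -6 cm
Net displacement = 126 cm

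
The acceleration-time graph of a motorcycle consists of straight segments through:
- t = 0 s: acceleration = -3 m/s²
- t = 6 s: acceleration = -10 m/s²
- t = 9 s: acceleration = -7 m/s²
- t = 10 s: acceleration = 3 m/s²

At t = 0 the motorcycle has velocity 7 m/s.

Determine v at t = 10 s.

Δv equals the area under the a-t graph; then v = v₀ + Δv.
0–6 s: ½(-3 + -10)(6) = -39 m/s
6–9 s: ½(-10 + -7)(3) = -25.5 m/s
9–10 s: ½(-7 + 3)(1) = -2 m/s
Δv = -66.5 m/s, so v(10) = 7 + (-66.5) = -59.5 m/s.

-59.5 m/s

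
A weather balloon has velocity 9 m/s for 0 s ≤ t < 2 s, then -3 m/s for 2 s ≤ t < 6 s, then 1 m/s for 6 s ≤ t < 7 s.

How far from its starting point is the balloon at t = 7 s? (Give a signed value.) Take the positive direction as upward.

7 m

Net displacement equals the area under the velocity-time graph (areas below the axis count negative).
0–2 s: 9 × 2 = 18 m
2–6 s: -3 × 4 = -12 m
6–7 s: 1 × 1 = 1 m
Net displacement = 7 m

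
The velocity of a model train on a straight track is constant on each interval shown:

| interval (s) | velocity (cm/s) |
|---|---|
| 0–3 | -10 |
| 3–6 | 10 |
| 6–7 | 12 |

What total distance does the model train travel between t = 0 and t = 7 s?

72 cm

Total distance travelled is ∫|v| dt — sum the magnitudes of each area piece.
0–3 s: |-10| × 3 = 30 cm
3–6 s: |10| × 3 = 30 cm
6–7 s: |12| × 1 = 12 cm
Total distance = 72 cm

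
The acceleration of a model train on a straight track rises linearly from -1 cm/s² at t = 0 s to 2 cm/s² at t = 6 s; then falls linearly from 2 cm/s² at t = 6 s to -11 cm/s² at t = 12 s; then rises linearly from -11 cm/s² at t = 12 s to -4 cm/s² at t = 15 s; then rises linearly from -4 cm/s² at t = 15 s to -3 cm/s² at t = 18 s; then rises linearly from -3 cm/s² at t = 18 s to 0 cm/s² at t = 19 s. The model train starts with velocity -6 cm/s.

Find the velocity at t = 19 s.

Δv equals the area under the a-t graph; then v = v₀ + Δv.
0–6 s: ½(-1 + 2)(6) = 3 cm/s
6–12 s: ½(2 + -11)(6) = -27 cm/s
12–15 s: ½(-11 + -4)(3) = -22.5 cm/s
15–18 s: ½(-4 + -3)(3) = -10.5 cm/s
18–19 s: ½(-3 + 0)(1) = -1.5 cm/s
Δv = -58.5 cm/s, so v(19) = -6 + (-58.5) = -64.5 cm/s.

-64.5 cm/s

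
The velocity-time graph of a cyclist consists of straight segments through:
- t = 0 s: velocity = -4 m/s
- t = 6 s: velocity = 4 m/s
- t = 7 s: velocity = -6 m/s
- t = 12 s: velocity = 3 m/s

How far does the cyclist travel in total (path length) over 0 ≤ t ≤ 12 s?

27.1 m

Total distance travelled is ∫|v| dt — sum the magnitudes of each area piece.
0–6 s: v = 0 at t = 3 s; triangle areas 6 + 6 = 12 m
6–7 s: v = 0 at t = 6.4 s; triangle areas 0.8 + 1.8 = 2.6 m
7–12 s: v = 0 at t = 31/3 s; triangle areas 10 + 2.5 = 12.5 m
Total distance = 27.1 m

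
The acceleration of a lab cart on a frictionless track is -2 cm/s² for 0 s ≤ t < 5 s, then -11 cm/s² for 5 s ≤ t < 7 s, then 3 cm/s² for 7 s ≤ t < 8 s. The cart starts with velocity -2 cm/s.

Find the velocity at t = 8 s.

Δv equals the area under the a-t graph; then v = v₀ + Δv.
0–5 s: -2 × 5 = -10 cm/s
5–7 s: -11 × 2 = -22 cm/s
7–8 s: 3 × 1 = 3 cm/s
Δv = -29 cm/s, so v(8) = -2 + (-29) = -31 cm/s.

-31 cm/s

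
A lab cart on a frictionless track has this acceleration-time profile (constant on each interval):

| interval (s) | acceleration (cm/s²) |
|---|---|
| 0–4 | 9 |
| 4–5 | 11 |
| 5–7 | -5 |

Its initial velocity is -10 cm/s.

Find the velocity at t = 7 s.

Δv equals the area under the a-t graph; then v = v₀ + Δv.
0–4 s: 9 × 4 = 36 cm/s
4–5 s: 11 × 1 = 11 cm/s
5–7 s: -5 × 2 = -10 cm/s
Δv = 37 cm/s, so v(7) = -10 + (37) = 27 cm/s.

27 cm/s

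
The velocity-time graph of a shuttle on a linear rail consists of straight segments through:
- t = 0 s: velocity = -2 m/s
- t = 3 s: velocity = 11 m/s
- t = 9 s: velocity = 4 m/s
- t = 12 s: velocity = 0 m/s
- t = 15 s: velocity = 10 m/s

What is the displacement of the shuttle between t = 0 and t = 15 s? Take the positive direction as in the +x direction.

Net displacement equals the area under the velocity-time graph (areas below the axis count negative).
0–3 s: ½(-2 + 11)(3) = 13.5 m
3–9 s: ½(11 + 4)(6) = 45 m
9–12 s: ½(4 + 0)(3) = 6 m
12–15 s: ½(0 + 10)(3) = 15 m
Net displacement = 79.5 m

79.5 m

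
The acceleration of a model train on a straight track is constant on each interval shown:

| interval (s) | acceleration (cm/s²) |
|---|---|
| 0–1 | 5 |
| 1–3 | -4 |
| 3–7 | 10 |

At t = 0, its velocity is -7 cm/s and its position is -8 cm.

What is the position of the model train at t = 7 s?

15.5 cm

On each constant-a segment, Δv = aΔt and Δx = v₀Δt + ½aΔt²; chain segment to segment.
0–1 s: v starts -7 cm/s; Δx = -7·1 + ½·5·1² = -4.5 cm; v ends -2 cm/s.
1–3 s: v starts -2 cm/s; Δx = -2·2 + ½·-4·2² = -12 cm; v ends -10 cm/s.
3–7 s: v starts -10 cm/s; Δx = -10·4 + ½·10·4² = 40 cm; v ends 30 cm/s.
x(7) = -8 + Σ Δx = 15.5 cm.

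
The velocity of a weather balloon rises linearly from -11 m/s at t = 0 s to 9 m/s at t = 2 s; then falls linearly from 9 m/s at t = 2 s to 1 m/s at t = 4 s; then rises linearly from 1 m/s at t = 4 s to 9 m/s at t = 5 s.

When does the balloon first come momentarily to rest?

t = 1.1 s

v changes sign on 0–2 s (from -11 to 9); the graph is linear there, so v = 0 at t = 0 + (11)·(2 − 0)/(9 − -11) = 1.1 s.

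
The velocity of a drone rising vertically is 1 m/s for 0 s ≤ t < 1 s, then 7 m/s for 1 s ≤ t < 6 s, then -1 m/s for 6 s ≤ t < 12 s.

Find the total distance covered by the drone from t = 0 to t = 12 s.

42 m

Total distance travelled is ∫|v| dt — sum the magnitudes of each area piece.
0–1 s: |1| × 1 = 1 m
1–6 s: |7| × 5 = 35 m
6–12 s: |-1| × 6 = 6 m
Total distance = 42 m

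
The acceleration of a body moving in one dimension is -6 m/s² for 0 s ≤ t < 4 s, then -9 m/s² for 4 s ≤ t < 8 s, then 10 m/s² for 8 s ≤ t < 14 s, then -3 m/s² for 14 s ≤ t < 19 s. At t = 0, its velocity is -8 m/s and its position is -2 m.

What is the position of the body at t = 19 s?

-587.5 m

On each constant-a segment, Δv = aΔt and Δx = v₀Δt + ½aΔt²; chain segment to segment.
0–4 s: v starts -8 m/s; Δx = -8·4 + ½·-6·4² = -80 m; v ends -32 m/s.
4–8 s: v starts -32 m/s; Δx = -32·4 + ½·-9·4² = -200 m; v ends -68 m/s.
8–14 s: v starts -68 m/s; Δx = -68·6 + ½·10·6² = -228 m; v ends -8 m/s.
14–19 s: v starts -8 m/s; Δx = -8·5 + ½·-3·5² = -77.5 m; v ends -23 m/s.
x(19) = -2 + Σ Δx = -587.5 m.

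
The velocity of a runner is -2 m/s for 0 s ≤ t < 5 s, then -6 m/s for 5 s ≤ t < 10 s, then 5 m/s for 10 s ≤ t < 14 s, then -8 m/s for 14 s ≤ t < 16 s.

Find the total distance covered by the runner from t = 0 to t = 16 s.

76 m

Distance (not displacement) is the total path length: add the absolute areas under v-t.
0–5 s: |-2| × 5 = 10 m
5–10 s: |-6| × 5 = 30 m
10–14 s: |5| × 4 = 20 m
14–16 s: |-8| × 2 = 16 m
Total distance = 76 m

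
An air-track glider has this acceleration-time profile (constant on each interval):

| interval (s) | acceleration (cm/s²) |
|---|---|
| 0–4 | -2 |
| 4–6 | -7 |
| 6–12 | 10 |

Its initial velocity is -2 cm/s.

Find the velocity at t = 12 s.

36 cm/s

Δv equals the area under the a-t graph; then v = v₀ + Δv.
0–4 s: -2 × 4 = -8 cm/s
4–6 s: -7 × 2 = -14 cm/s
6–12 s: 10 × 6 = 60 cm/s
Δv = 38 cm/s, so v(12) = -2 + (38) = 36 cm/s.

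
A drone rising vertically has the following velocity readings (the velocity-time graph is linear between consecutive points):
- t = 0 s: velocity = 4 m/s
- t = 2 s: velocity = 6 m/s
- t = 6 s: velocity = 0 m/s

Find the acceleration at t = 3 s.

-1.5 m/s²

Acceleration is the slope of the v-t graph on 2–6 s: (0 − 6)/(6 − 2) = -1.5 m/s².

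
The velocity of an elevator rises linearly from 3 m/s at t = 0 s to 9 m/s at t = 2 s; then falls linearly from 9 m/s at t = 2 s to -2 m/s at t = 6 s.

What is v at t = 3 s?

6.25 m/s

On 2–6 s the graph is linear from 9 to -2 m/s: v(3) = 9 + (-2 − 9)·(3 − 2)/(6 − 2) = 6.25 m/s.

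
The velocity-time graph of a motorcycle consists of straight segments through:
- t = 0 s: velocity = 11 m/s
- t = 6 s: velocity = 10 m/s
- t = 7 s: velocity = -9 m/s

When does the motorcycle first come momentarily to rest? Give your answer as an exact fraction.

v changes sign on 6–7 s (from 10 to -9); the graph is linear there, so v = 0 at t = 6 + (-10)·(7 − 6)/(-9 − 10) = 124/19 s.

t = 124/19 s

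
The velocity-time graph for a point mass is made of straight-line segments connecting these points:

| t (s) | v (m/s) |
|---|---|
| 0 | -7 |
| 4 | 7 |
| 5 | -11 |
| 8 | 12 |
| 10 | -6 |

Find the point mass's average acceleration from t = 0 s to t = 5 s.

Average acceleration = Δv/Δt = (-11 − -7)/(5 − 0) = -0.8 m/s².

-0.8 m/s²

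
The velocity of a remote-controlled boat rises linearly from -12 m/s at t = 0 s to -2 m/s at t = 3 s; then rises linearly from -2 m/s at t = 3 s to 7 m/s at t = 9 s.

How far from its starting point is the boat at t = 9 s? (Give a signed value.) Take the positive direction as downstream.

Net displacement equals the area under the velocity-time graph (areas below the axis count negative).
0–3 s: ½(-12 + -2)(3) = -21 m
3–9 s: ½(-2 + 7)(6) = 15 m
Net displacement = -6 m

-6 m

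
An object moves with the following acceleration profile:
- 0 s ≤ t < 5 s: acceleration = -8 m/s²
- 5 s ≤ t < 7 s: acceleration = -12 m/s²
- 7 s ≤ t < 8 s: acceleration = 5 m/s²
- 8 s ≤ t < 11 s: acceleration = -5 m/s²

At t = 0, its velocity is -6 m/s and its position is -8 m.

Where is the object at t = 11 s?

-539 m

On each constant-a segment, Δv = aΔt and Δx = v₀Δt + ½aΔt²; chain segment to segment.
0–5 s: v starts -6 m/s; Δx = -6·5 + ½·-8·5² = -130 m; v ends -46 m/s.
5–7 s: v starts -46 m/s; Δx = -46·2 + ½·-12·2² = -116 m; v ends -70 m/s.
7–8 s: v starts -70 m/s; Δx = -70·1 + ½·5·1² = -67.5 m; v ends -65 m/s.
8–11 s: v starts -65 m/s; Δx = -65·3 + ½·-5·3² = -217.5 m; v ends -80 m/s.
x(11) = -8 + Σ Δx = -539 m.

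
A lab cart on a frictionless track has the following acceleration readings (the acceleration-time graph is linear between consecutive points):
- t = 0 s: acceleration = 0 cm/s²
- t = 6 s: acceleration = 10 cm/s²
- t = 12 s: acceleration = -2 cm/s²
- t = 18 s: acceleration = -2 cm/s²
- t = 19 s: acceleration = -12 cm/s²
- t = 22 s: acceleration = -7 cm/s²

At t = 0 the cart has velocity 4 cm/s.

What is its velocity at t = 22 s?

10.5 cm/s

Δv equals the area under the a-t graph; then v = v₀ + Δv.
0–6 s: ½(0 + 10)(6) = 30 cm/s
6–12 s: ½(10 + -2)(6) = 24 cm/s
12–18 s: -2 × 6 = -12 cm/s
18–19 s: ½(-2 + -12)(1) = -7 cm/s
19–22 s: ½(-12 + -7)(3) = -28.5 cm/s
Δv = 6.5 cm/s, so v(22) = 4 + (6.5) = 10.5 cm/s.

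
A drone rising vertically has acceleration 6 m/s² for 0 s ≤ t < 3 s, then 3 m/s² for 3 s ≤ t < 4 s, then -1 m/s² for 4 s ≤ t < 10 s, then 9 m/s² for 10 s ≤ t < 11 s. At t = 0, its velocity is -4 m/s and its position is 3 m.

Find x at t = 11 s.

On each constant-a segment, Δv = aΔt and Δx = v₀Δt + ½aΔt²; chain segment to segment.
0–3 s: v starts -4 m/s; Δx = -4·3 + ½·6·3² = 15 m; v ends 14 m/s.
3–4 s: v starts 14 m/s; Δx = 14·1 + ½·3·1² = 15.5 m; v ends 17 m/s.
4–10 s: v starts 17 m/s; Δx = 17·6 + ½·-1·6² = 84 m; v ends 11 m/s.
10–11 s: v starts 11 m/s; Δx = 11·1 + ½·9·1² = 15.5 m; v ends 20 m/s.
x(11) = 3 + Σ Δx = 133 m.

133 m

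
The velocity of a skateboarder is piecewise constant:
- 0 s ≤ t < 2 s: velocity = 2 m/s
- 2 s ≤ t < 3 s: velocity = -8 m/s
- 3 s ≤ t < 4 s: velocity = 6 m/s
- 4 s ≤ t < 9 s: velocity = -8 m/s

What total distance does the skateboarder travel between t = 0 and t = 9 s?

58 m

Total distance travelled is ∫|v| dt — sum the magnitudes of each area piece.
0–2 s: |2| × 2 = 4 m
2–3 s: |-8| × 1 = 8 m
3–4 s: |6| × 1 = 6 m
4–9 s: |-8| × 5 = 40 m
Total distance = 58 m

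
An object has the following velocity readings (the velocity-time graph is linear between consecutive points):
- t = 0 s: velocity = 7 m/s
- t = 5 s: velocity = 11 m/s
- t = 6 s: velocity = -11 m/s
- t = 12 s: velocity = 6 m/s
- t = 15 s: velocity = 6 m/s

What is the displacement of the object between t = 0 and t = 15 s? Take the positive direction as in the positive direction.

48 m

Displacement is the signed area under the v-t curve.
0–5 s: ½(7 + 11)(5) = 45 m
5–6 s: ½(11 + -11)(1) = 0 m
6–12 s: ½(-11 + 6)(6) = -15 m
12–15 s: 6 × 3 = 18 m
Net displacement = 48 m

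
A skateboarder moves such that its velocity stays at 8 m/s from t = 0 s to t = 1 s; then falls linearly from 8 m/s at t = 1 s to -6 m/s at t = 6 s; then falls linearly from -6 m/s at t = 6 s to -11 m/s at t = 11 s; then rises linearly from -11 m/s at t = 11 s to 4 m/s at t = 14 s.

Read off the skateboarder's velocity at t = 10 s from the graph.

-10 m/s

On 6–11 s the graph is linear from -6 to -11 m/s: v(10) = -6 + (-11 − -6)·(10 − 6)/(11 − 6) = -10 m/s.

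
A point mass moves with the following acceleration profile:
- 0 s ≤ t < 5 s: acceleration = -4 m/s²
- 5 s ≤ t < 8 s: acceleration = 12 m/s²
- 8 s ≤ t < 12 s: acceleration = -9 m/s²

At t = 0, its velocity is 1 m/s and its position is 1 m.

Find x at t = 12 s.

On each constant-a segment, Δv = aΔt and Δx = v₀Δt + ½aΔt²; chain segment to segment.
0–5 s: v starts 1 m/s; Δx = 1·5 + ½·-4·5² = -45 m; v ends -19 m/s.
5–8 s: v starts -19 m/s; Δx = -19·3 + ½·12·3² = -3 m; v ends 17 m/s.
8–12 s: v starts 17 m/s; Δx = 17·4 + ½·-9·4² = -4 m; v ends -19 m/s.
x(12) = 1 + Σ Δx = -51 m.

-51 m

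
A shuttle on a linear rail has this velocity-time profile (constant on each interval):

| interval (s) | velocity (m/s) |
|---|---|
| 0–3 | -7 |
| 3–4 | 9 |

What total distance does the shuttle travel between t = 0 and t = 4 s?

Distance (not displacement) is the total path length: add the absolute areas under v-t.
0–3 s: |-7| × 3 = 21 m
3–4 s: |9| × 1 = 9 m
Total distance = 30 m

30 m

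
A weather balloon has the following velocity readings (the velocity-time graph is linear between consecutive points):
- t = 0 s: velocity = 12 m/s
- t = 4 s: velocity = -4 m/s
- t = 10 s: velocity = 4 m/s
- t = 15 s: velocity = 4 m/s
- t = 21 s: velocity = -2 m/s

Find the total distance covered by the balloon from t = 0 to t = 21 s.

Total distance travelled is ∫|v| dt — sum the magnitudes of each area piece.
0–4 s: v = 0 at t = 3 s; triangle areas 18 + 2 = 20 m
4–10 s: v = 0 at t = 7 s; triangle areas 6 + 6 = 12 m
10–15 s: |4| × 5 = 20 m
15–21 s: v = 0 at t = 19 s; triangle areas 8 + 2 = 10 m
Total distance = 62 m

62 m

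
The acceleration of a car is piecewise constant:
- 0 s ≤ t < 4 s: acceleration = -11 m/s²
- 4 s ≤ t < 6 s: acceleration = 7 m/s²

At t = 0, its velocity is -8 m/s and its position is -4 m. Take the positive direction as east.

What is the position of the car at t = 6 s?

On each constant-a segment, Δv = aΔt and Δx = v₀Δt + ½aΔt²; chain segment to segment.
0–4 s: v starts -8 m/s; Δx = -8·4 + ½·-11·4² = -120 m; v ends -52 m/s.
4–6 s: v starts -52 m/s; Δx = -52·2 + ½·7·2² = -90 m; v ends -38 m/s.
x(6) = -4 + Σ Δx = -214 m.

-214 m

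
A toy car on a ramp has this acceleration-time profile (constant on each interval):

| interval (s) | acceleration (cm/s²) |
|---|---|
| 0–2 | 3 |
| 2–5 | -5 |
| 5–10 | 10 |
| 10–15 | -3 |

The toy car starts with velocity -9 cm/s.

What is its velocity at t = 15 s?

17 cm/s

Δv equals the area under the a-t graph; then v = v₀ + Δv.
0–2 s: 3 × 2 = 6 cm/s
2–5 s: -5 × 3 = -15 cm/s
5–10 s: 10 × 5 = 50 cm/s
10–15 s: -3 × 5 = -15 cm/s
Δv = 26 cm/s, so v(15) = -9 + (26) = 17 cm/s.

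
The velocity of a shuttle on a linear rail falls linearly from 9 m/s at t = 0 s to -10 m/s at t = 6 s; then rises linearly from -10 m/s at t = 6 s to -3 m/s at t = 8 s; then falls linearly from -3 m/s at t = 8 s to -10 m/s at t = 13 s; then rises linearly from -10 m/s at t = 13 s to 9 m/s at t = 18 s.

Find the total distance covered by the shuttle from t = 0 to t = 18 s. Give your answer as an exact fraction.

1860/19 m

Total distance travelled is ∫|v| dt — sum the magnitudes of each area piece.
0–6 s: v = 0 at t = 54/19 s; triangle areas 243/19 + 300/19 = 543/19 m
6–8 s: |½(-10 + -3)(2)| = 13 m
8–13 s: |½(-3 + -10)(5)| = 32.5 m
13–18 s: v = 0 at t = 297/19 s; triangle areas 250/19 + 405/38 = 905/38 m
Total distance = 1860/19 m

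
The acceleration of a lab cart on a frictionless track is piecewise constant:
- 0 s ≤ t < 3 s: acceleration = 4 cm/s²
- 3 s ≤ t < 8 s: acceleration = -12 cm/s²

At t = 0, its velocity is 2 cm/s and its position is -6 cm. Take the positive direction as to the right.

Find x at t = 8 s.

-62 cm

On each constant-a segment, Δv = aΔt and Δx = v₀Δt + ½aΔt²; chain segment to segment.
0–3 s: v starts 2 cm/s; Δx = 2·3 + ½·4·3² = 24 cm; v ends 14 cm/s.
3–8 s: v starts 14 cm/s; Δx = 14·5 + ½·-12·5² = -80 cm; v ends -46 cm/s.
x(8) = -6 + Σ Δx = -62 cm.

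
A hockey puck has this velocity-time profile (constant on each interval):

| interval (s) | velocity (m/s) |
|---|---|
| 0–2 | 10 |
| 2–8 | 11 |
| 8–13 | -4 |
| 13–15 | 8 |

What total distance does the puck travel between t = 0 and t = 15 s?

Distance (not displacement) is the total path length: add the absolute areas under v-t.
0–2 s: |10| × 2 = 20 m
2–8 s: |11| × 6 = 66 m
8–13 s: |-4| × 5 = 20 m
13–15 s: |8| × 2 = 16 m
Total distance = 122 m

122 m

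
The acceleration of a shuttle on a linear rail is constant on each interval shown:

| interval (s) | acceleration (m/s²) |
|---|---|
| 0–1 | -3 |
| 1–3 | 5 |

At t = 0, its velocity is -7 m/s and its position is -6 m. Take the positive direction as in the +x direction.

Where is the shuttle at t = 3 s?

-24.5 m

On each constant-a segment, Δv = aΔt and Δx = v₀Δt + ½aΔt²; chain segment to segment.
0–1 s: v starts -7 m/s; Δx = -7·1 + ½·-3·1² = -8.5 m; v ends -10 m/s.
1–3 s: v starts -10 m/s; Δx = -10·2 + ½·5·2² = -10 m; v ends 0 m/s.
x(3) = -6 + Σ Δx = -24.5 m.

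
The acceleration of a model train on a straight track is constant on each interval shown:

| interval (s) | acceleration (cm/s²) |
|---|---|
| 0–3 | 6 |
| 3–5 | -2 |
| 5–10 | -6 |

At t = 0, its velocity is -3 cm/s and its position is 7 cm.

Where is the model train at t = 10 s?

31 cm

On each constant-a segment, Δv = aΔt and Δx = v₀Δt + ½aΔt²; chain segment to segment.
0–3 s: v starts -3 cm/s; Δx = -3·3 + ½·6·3² = 18 cm; v ends 15 cm/s.
3–5 s: v starts 15 cm/s; Δx = 15·2 + ½·-2·2² = 26 cm; v ends 11 cm/s.
5–10 s: v starts 11 cm/s; Δx = 11·5 + ½·-6·5² = -20 cm; v ends -19 cm/s.
x(10) = 7 + Σ Δx = 31 cm.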